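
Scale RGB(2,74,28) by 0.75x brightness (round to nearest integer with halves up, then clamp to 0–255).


Multiply each channel by 0.75, round half up, clamp to [0, 255]
R: 2×0.75 = 1.5 → round → 2
G: 74×0.75 = 55.5 → round → 56
B: 28×0.75 = 21
= RGB(2, 56, 21)


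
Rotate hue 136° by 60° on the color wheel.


New hue = (H + rotation) mod 360
New hue = (136 + 60) mod 360
= 196 mod 360
= 196°


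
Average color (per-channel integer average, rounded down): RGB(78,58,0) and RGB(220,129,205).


Midpoint: each channel = ⌊(C₁+C₂)/2⌋
R: ⌊(78+220)/2⌋ = 149
G: ⌊(58+129)/2⌋ = 93
B: ⌊(0+205)/2⌋ = 102
= RGB(149, 93, 102)


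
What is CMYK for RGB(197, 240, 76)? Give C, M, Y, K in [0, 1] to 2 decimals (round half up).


R'=197/255≈0.7725, G'=240/255≈0.9412, B'=76/255≈0.2980
K = 1 - max(R',G',B') = 1 - 240/255 = 15/255 = 0.05882… → 0.06
(1-R'-K)/(1-K) simplifies to (max-R)/max with max = 240:
C = (240-197)/240 = 43/240 = 0.17916… → 0.18
M = (240-240)/240 = 0/240 = 0 → 0.00
Y = (240-76)/240 = 164/240 = 0.68333… → 0.68
= CMYK(0.18, 0.00, 0.68, 0.06)


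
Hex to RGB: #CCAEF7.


CC → 204 (R)
AE → 174 (G)
F7 → 247 (B)
= RGB(204, 174, 247)


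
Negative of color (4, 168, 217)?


Invert: (255-R, 255-G, 255-B)
R: 255-4 = 251
G: 255-168 = 87
B: 255-217 = 38
= RGB(251, 87, 38)


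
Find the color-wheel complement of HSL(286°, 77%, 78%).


Complement = opposite side of color wheel = hue + 180°
H' = (286 + 180) mod 360 = 106°
S and L unchanged.
= HSL(106°, 77%, 78%)


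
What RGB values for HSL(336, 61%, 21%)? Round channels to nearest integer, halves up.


H=336°, S=0.61, L=0.21
C = (1-|2L-1|)×S = (1-|-0.58|)×0.61 = 0.2562
H' = H/60 = 336/60 ≈ 5.6000; X = C×(1-|H' mod 2 - 1|) = 0.10248
m = L - C/2 = 0.21 - 0.1281 = 0.0819
Sector ⌊H'⌋ = 5 → (R',G',B') = (0.2562, 0.0, 0.10248)
RGB = ((R'+m)×255, (G'+m)×255, (B'+m)×255) = (86.2155, 20.8845, 47.0169)
Round half up → RGB(86, 21, 47)


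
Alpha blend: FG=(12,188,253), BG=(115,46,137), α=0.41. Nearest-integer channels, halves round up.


C = α×F + (1-α)×B, with 1-α = 0.59
R: 0.41×12 + 0.59×115 = 4.92 + 67.85 = 72.77 → 73
G: 0.41×188 + 0.59×46 = 77.08 + 27.14 = 104.22 → 104
B: 0.41×253 + 0.59×137 = 103.73 + 80.83 = 184.56 → 185
= RGB(73, 104, 185)


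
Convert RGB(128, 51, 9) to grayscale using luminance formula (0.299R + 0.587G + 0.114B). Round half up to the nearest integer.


Gray = 0.299×R + 0.587×G + 0.114×B
Gray = 0.299×128 + 0.587×51 + 0.114×9
Gray = 38.272 + 29.937 + 1.026
Gray = 69.235 → round half up → 69
Gray = 69


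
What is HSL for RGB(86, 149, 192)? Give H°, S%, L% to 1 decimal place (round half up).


Normalize: R'=86/255≈0.3373, G'=149/255≈0.5843, B'=192/255≈0.7529
Max=192/255, Min=86/255, Δ=Max-Min=106/255
L = (Max+Min)/2 = (192+86)/510 = 278/510 = 0.54509… → L = 54.5%
L > 0.5 → S = Δ/(2-Max-Min) = 106/(510-192-86) = 106/232 = 0.45689… → S = 45.7%
(the 1/255 factors cancel in S and H, so raw channel differences can be used)
Max is B' → H = 60 × ((R-G)/Δ + 4) = 60 × ((86-149)/106 + 4)
  -63/106 + 4 = -0.5943… + 4 = 3.4056…
  H = 60 × 3.4056… = 204.339…° → H = 204.3°
= HSL(204.3°, 45.7%, 54.5%)


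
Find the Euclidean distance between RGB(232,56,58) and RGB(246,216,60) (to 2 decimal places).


d = √[(R₁-R₂)² + (G₁-G₂)² + (B₁-B₂)²]
d = √[(232-246)² + (56-216)² + (58-60)²]
d = √[196 + 25600 + 4]
d = √25800
d ≈ 160.62


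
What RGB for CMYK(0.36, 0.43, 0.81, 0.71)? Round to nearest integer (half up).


R = 255 × (1-C) × (1-K) = 255 × 0.64 × 0.29 = 47.328 → 47
G = 255 × (1-M) × (1-K) = 255 × 0.57 × 0.29 = 42.1515 → 42
B = 255 × (1-Y) × (1-K) = 255 × 0.19 × 0.29 = 14.0505 → 14
= RGB(47, 42, 14)


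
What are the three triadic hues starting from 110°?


Triadic: equally spaced at 120° intervals
H1 = 110°
H2 = (110 + 120) mod 360 = 230°
H3 = (110 + 240) mod 360 = 350°
Triadic = 110°, 230°, 350°


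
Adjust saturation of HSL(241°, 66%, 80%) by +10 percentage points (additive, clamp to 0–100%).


Original S = 66%
Adjustment = +10 percentage points
New S = 66 + (10) = 76
Clamp to [0, 100] → 76
= HSL(241°, 76%, 80%)


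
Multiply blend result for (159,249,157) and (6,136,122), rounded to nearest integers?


Multiply: C = A×B/255, rounded to nearest integer
R: 159×6/255 = 954/255 ≈ 3.741 → 4
G: 249×136/255 = 33864/255 ≈ 132.800 → 133
B: 157×122/255 = 19154/255 ≈ 75.114 → 75
= RGB(4, 133, 75)


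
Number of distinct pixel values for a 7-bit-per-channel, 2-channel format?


Total bits = 7 bits/channel × 2 channels = 14 bits
Distinct pixel values = 2^14
= 16,384 pixel values


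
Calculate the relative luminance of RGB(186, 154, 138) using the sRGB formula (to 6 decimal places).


Linearize each channel (sRGB transfer function): c = v/255; c_lin = c/12.92 if c ≤ 0.04045, else ((c+0.055)/1.055)^2.4
  R: 186/255 ≈ 0.729412 > 0.04045 → ((0.729412+0.055)/1.055)^2.4 ≈ 0.491021
  G: 154/255 ≈ 0.603922 > 0.04045 → ((0.603922+0.055)/1.055)^2.4 ≈ 0.323143
  B: 138/255 ≈ 0.541176 > 0.04045 → ((0.541176+0.055)/1.055)^2.4 ≈ 0.254152
R_lin = 0.491021, G_lin = 0.323143, B_lin = 0.254152
L = 0.2126×R + 0.7152×G + 0.0722×B
L = 0.2126×0.491021 + 0.7152×0.323143 + 0.0722×0.254152
L ≈ 0.353853


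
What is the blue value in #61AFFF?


Color: #61AFFF
R = 61 = 97
G = AF = 175
B = FF = 255
Blue = 255


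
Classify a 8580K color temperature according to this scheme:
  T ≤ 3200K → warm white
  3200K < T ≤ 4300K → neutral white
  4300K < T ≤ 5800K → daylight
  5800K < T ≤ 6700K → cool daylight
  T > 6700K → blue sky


Temperature: 8580K
8580K > 6700K → blue sky
Classification: blue sky


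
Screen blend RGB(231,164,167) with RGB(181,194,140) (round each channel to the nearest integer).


Screen: C = 255 - (255-A)×(255-B)/255, rounded to nearest integer
R: 255 - (255-231)×(255-181)/255 = 255 - 1776/255 ≈ 255 - 6.965 = 248.035 → 248
G: 255 - (255-164)×(255-194)/255 = 255 - 5551/255 ≈ 255 - 21.769 = 233.231 → 233
B: 255 - (255-167)×(255-140)/255 = 255 - 10120/255 ≈ 255 - 39.686 = 215.314 → 215
= RGB(248, 233, 215)


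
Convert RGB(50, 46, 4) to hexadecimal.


R = 50 → 32 (hex)
G = 46 → 2E (hex)
B = 4 → 04 (hex)
Hex = #322E04


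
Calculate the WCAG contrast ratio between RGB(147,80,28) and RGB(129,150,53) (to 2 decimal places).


Linearize each sRGB channel c=v/255: c/12.92 if c ≤ 0.04045 else ((c+0.055)/1.055)^2.4
L = 0.2126×R_lin + 0.7152×G_lin + 0.0722×B_lin
Color 1 (147,80,28):
  R=147: 147/255≈0.5765 > 0.04045 → ((0.5765+0.055)/1.055)^2.4 ≈ 0.29177
  G=80: 80/255≈0.3137 > 0.04045 → ((0.3137+0.055)/1.055)^2.4 ≈ 0.08022
  B=28: 28/255≈0.1098 > 0.04045 → ((0.1098+0.055)/1.055)^2.4 ≈ 0.01161
  L1 = 0.2126×0.29177 + 0.7152×0.08022 + 0.0722×0.01161 ≈ 0.12024
Color 2 (129,150,53):
  R=129: 129/255≈0.5059 > 0.04045 → ((0.5059+0.055)/1.055)^2.4 ≈ 0.21953
  G=150: 150/255≈0.5882 > 0.04045 → ((0.5882+0.055)/1.055)^2.4 ≈ 0.30499
  B=53: 53/255≈0.2078 > 0.04045 → ((0.2078+0.055)/1.055)^2.4 ≈ 0.03560
  L2 = 0.2126×0.21953 + 0.7152×0.30499 + 0.0722×0.03560 ≈ 0.26737
Lighter = 0.26737, Darker = 0.12024
Ratio = (L_lighter + 0.05) / (L_darker + 0.05)
Ratio = (0.26737 + 0.05) / (0.12024 + 0.05) = 0.31737 / 0.17024 ≈ 1.8642
Ratio ≈ 1.86:1


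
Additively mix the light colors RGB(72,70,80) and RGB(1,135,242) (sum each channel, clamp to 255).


Additive: each channel = min(255, C₁+C₂)
R: 72+1 = 73 → 73
G: 70+135 = 205 → 205
B: 80+242 = 322 → 255
= RGB(73, 205, 255)


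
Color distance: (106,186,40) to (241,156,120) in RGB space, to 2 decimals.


d = √[(R₁-R₂)² + (G₁-G₂)² + (B₁-B₂)²]
d = √[(106-241)² + (186-156)² + (40-120)²]
d = √[18225 + 900 + 6400]
d = √25525
d ≈ 159.77


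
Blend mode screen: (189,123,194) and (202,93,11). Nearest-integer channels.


Screen: C = 255 - (255-A)×(255-B)/255, rounded to nearest integer
R: 255 - (255-189)×(255-202)/255 = 255 - 3498/255 ≈ 255 - 13.718 = 241.282 → 241
G: 255 - (255-123)×(255-93)/255 = 255 - 21384/255 ≈ 255 - 83.859 = 171.141 → 171
B: 255 - (255-194)×(255-11)/255 = 255 - 14884/255 ≈ 255 - 58.369 = 196.631 → 197
= RGB(241, 171, 197)


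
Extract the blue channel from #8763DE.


Color: #8763DE
R = 87 = 135
G = 63 = 99
B = DE = 222
Blue = 222


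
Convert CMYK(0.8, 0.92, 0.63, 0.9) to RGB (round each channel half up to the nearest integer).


R = 255 × (1-C) × (1-K) = 255 × 0.20 × 0.10 = 5.1 → 5
G = 255 × (1-M) × (1-K) = 255 × 0.08 × 0.10 = 2.04 → 2
B = 255 × (1-Y) × (1-K) = 255 × 0.37 × 0.10 = 9.435 → 9
= RGB(5, 2, 9)


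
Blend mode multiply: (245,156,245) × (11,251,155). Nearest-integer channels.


Multiply: C = A×B/255, rounded to nearest integer
R: 245×11/255 = 2695/255 ≈ 10.569 → 11
G: 156×251/255 = 39156/255 ≈ 153.553 → 154
B: 245×155/255 = 37975/255 ≈ 148.922 → 149
= RGB(11, 154, 149)


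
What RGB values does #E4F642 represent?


E4 → 228 (R)
F6 → 246 (G)
42 → 66 (B)
= RGB(228, 246, 66)


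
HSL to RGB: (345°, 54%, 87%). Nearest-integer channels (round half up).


H=345°, S=0.54, L=0.87
C = (1-|2L-1|)×S = (1-|0.74|)×0.54 = 0.1404
H' = H/60 = 345/60 ≈ 5.7500; X = C×(1-|H' mod 2 - 1|) = 0.0351
m = L - C/2 = 0.87 - 0.0702 = 0.7998
Sector ⌊H'⌋ = 5 → (R',G',B') = (0.1404, 0.0, 0.0351)
RGB = ((R'+m)×255, (G'+m)×255, (B'+m)×255) = (239.751, 203.949, 212.8995)
Round half up → RGB(240, 204, 213)


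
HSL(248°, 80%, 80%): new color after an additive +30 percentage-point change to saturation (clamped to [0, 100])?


Original S = 80%
Adjustment = +30 percentage points
New S = 80 + (30) = 110
Clamp to [0, 100] → 100
= HSL(248°, 100%, 80%)


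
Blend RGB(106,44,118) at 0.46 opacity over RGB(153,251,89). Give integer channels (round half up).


C = α×F + (1-α)×B, with 1-α = 0.54
R: 0.46×106 + 0.54×153 = 48.76 + 82.62 = 131.38 → 131
G: 0.46×44 + 0.54×251 = 20.24 + 135.54 = 155.78 → 156
B: 0.46×118 + 0.54×89 = 54.28 + 48.06 = 102.34 → 102
= RGB(131, 156, 102)


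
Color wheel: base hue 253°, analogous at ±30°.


Base hue: 253°
Left analog: (253 - 30) mod 360 = 223°
Right analog: (253 + 30) mod 360 = 283°
Analogous hues = 223° and 283°


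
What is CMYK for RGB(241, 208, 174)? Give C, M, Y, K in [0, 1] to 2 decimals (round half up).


R'=241/255≈0.9451, G'=208/255≈0.8157, B'=174/255≈0.6824
K = 1 - max(R',G',B') = 1 - 241/255 = 14/255 = 0.05490… → 0.05
(1-R'-K)/(1-K) simplifies to (max-R)/max with max = 241:
C = (241-241)/241 = 0/241 = 0 → 0.00
M = (241-208)/241 = 33/241 = 0.13692… → 0.14
Y = (241-174)/241 = 67/241 = 0.27800… → 0.28
= CMYK(0.00, 0.14, 0.28, 0.05)


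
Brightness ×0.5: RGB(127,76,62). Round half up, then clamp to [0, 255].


Multiply each channel by 0.5, round half up, clamp to [0, 255]
R: 127×0.5 = 63.5 → round → 64
G: 76×0.5 = 38
B: 62×0.5 = 31
= RGB(64, 38, 31)


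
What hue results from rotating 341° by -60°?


New hue = (H + rotation) mod 360
New hue = (341 -60) mod 360
= 281 mod 360
= 281°


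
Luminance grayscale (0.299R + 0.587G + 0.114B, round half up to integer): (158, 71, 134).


Gray = 0.299×R + 0.587×G + 0.114×B
Gray = 0.299×158 + 0.587×71 + 0.114×134
Gray = 47.242 + 41.677 + 15.276
Gray = 104.195 → round half up → 104
Gray = 104


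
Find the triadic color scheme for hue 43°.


Triadic: equally spaced at 120° intervals
H1 = 43°
H2 = (43 + 120) mod 360 = 163°
H3 = (43 + 240) mod 360 = 283°
Triadic = 43°, 163°, 283°


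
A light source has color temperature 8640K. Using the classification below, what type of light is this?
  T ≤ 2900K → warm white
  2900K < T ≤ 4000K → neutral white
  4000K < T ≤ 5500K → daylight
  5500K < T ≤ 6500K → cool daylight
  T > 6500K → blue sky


Temperature: 8640K
8640K > 6500K → blue sky
Classification: blue sky


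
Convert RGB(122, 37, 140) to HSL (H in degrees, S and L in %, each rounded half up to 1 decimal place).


Normalize: R'=122/255≈0.4784, G'=37/255≈0.1451, B'=140/255≈0.5490
Max=140/255, Min=37/255, Δ=Max-Min=103/255
L = (Max+Min)/2 = (140+37)/510 = 177/510 = 0.34705… → L = 34.7%
L ≤ 0.5 → S = Δ/(Max+Min) = 103/(140+37) = 103/177 = 0.58192… → S = 58.2%
(the 1/255 factors cancel in S and H, so raw channel differences can be used)
Max is B' → H = 60 × ((R-G)/Δ + 4) = 60 × ((122-37)/103 + 4)
  85/103 + 4 = 0.8252… + 4 = 4.8252…
  H = 60 × 4.8252… = 289.514…° → H = 289.5°
= HSL(289.5°, 58.2%, 34.7%)


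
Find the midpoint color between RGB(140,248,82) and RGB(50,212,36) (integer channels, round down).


Midpoint: each channel = ⌊(C₁+C₂)/2⌋
R: ⌊(140+50)/2⌋ = 95
G: ⌊(248+212)/2⌋ = 230
B: ⌊(82+36)/2⌋ = 59
= RGB(95, 230, 59)


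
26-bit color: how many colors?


Colors = 2^bits = 2^26
= 67,108,864 colors


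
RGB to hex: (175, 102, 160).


R = 175 → AF (hex)
G = 102 → 66 (hex)
B = 160 → A0 (hex)
Hex = #AF66A0


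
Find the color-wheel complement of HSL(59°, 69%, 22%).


Complement = opposite side of color wheel = hue + 180°
H' = (59 + 180) mod 360 = 239°
S and L unchanged.
= HSL(239°, 69%, 22%)


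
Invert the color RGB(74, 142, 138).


Invert: (255-R, 255-G, 255-B)
R: 255-74 = 181
G: 255-142 = 113
B: 255-138 = 117
= RGB(181, 113, 117)


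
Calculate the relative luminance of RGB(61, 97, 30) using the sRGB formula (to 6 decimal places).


Linearize each channel (sRGB transfer function): c = v/255; c_lin = c/12.92 if c ≤ 0.04045, else ((c+0.055)/1.055)^2.4
  R: 61/255 ≈ 0.239216 > 0.04045 → ((0.239216+0.055)/1.055)^2.4 ≈ 0.046665
  G: 97/255 ≈ 0.380392 > 0.04045 → ((0.380392+0.055)/1.055)^2.4 ≈ 0.119538
  B: 30/255 ≈ 0.117647 > 0.04045 → ((0.117647+0.055)/1.055)^2.4 ≈ 0.012983
R_lin = 0.046665, G_lin = 0.119538, B_lin = 0.012983
L = 0.2126×R + 0.7152×G + 0.0722×B
L = 0.2126×0.046665 + 0.7152×0.119538 + 0.0722×0.012983
L ≈ 0.096352


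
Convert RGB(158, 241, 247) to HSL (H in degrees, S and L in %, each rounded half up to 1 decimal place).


Normalize: R'=158/255≈0.6196, G'=241/255≈0.9451, B'=247/255≈0.9686
Max=247/255, Min=158/255, Δ=Max-Min=89/255
L = (Max+Min)/2 = (247+158)/510 = 405/510 = 0.79411… → L = 79.4%
L > 0.5 → S = Δ/(2-Max-Min) = 89/(510-247-158) = 89/105 = 0.84761… → S = 84.8%
(the 1/255 factors cancel in S and H, so raw channel differences can be used)
Max is B' → H = 60 × ((R-G)/Δ + 4) = 60 × ((158-241)/89 + 4)
  -83/89 + 4 = -0.9325… + 4 = 3.0674…
  H = 60 × 3.0674… = 184.044…° → H = 184.0°
= HSL(184.0°, 84.8%, 79.4%)


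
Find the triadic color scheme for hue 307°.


Triadic: equally spaced at 120° intervals
H1 = 307°
H2 = (307 + 120) mod 360 = 67°
H3 = (307 + 240) mod 360 = 187°
Triadic = 307°, 67°, 187°


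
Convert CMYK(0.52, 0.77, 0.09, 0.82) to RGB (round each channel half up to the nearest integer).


R = 255 × (1-C) × (1-K) = 255 × 0.48 × 0.18 = 22.032 → 22
G = 255 × (1-M) × (1-K) = 255 × 0.23 × 0.18 = 10.557 → 11
B = 255 × (1-Y) × (1-K) = 255 × 0.91 × 0.18 = 41.769 → 42
= RGB(22, 11, 42)


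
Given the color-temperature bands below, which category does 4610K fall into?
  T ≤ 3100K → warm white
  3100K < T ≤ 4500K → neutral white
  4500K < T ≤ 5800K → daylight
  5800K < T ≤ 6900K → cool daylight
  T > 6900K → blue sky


Temperature: 4610K
4500K < 4610K ≤ 5800K → daylight
Classification: daylight


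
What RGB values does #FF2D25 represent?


FF → 255 (R)
2D → 45 (G)
25 → 37 (B)
= RGB(255, 45, 37)


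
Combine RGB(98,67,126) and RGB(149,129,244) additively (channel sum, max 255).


Additive: each channel = min(255, C₁+C₂)
R: 98+149 = 247 → 247
G: 67+129 = 196 → 196
B: 126+244 = 370 → 255
= RGB(247, 196, 255)


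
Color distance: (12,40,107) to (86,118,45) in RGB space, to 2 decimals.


d = √[(R₁-R₂)² + (G₁-G₂)² + (B₁-B₂)²]
d = √[(12-86)² + (40-118)² + (107-45)²]
d = √[5476 + 6084 + 3844]
d = √15404
d ≈ 124.11


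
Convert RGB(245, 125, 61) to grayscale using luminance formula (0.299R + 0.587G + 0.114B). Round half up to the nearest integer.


Gray = 0.299×R + 0.587×G + 0.114×B
Gray = 0.299×245 + 0.587×125 + 0.114×61
Gray = 73.255 + 73.375 + 6.954
Gray = 153.584 → round half up → 154
Gray = 154


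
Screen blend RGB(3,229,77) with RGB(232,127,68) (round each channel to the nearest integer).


Screen: C = 255 - (255-A)×(255-B)/255, rounded to nearest integer
R: 255 - (255-3)×(255-232)/255 = 255 - 5796/255 ≈ 255 - 22.729 = 232.271 → 232
G: 255 - (255-229)×(255-127)/255 = 255 - 3328/255 ≈ 255 - 13.051 = 241.949 → 242
B: 255 - (255-77)×(255-68)/255 = 255 - 33286/255 ≈ 255 - 130.533 = 124.467 → 124
= RGB(232, 242, 124)


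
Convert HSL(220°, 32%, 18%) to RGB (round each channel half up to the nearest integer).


H=220°, S=0.32, L=0.18
C = (1-|2L-1|)×S = (1-|-0.64|)×0.32 = 0.1152
H' = H/60 = 220/60 ≈ 3.6667; X = C×(1-|H' mod 2 - 1|) = 0.0384
m = L - C/2 = 0.18 - 0.0576 = 0.1224
Sector ⌊H'⌋ = 3 → (R',G',B') = (0.0, 0.0384, 0.1152)
RGB = ((R'+m)×255, (G'+m)×255, (B'+m)×255) = (31.212, 41.004, 60.588)
Round half up → RGB(31, 41, 61)


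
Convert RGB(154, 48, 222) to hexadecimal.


R = 154 → 9A (hex)
G = 48 → 30 (hex)
B = 222 → DE (hex)
Hex = #9A30DE


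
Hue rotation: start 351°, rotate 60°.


New hue = (H + rotation) mod 360
New hue = (351 + 60) mod 360
= 411 mod 360
= 51°


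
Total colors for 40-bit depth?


Colors = 2^bits = 2^40
= 1,099,511,627,776 colors


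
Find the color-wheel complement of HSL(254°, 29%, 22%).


Complement = opposite side of color wheel = hue + 180°
H' = (254 + 180) mod 360 = 74°
S and L unchanged.
= HSL(74°, 29%, 22%)


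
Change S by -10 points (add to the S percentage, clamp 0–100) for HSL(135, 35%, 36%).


Original S = 35%
Adjustment = -10 percentage points
New S = 35 + (-10) = 25
Clamp to [0, 100] → 25
= HSL(135°, 25%, 36%)


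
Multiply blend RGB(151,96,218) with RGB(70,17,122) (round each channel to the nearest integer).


Multiply: C = A×B/255, rounded to nearest integer
R: 151×70/255 = 10570/255 ≈ 41.451 → 41
G: 96×17/255 = 1632/255 ≈ 6.400 → 6
B: 218×122/255 = 26596/255 ≈ 104.298 → 104
= RGB(41, 6, 104)


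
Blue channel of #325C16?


Color: #325C16
R = 32 = 50
G = 5C = 92
B = 16 = 22
Blue = 22


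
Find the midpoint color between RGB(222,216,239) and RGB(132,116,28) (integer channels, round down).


Midpoint: each channel = ⌊(C₁+C₂)/2⌋
R: ⌊(222+132)/2⌋ = 177
G: ⌊(216+116)/2⌋ = 166
B: ⌊(239+28)/2⌋ = 133
= RGB(177, 166, 133)


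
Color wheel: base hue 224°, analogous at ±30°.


Base hue: 224°
Left analog: (224 - 30) mod 360 = 194°
Right analog: (224 + 30) mod 360 = 254°
Analogous hues = 194° and 254°


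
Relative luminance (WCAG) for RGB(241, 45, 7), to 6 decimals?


Linearize each channel (sRGB transfer function): c = v/255; c_lin = c/12.92 if c ≤ 0.04045, else ((c+0.055)/1.055)^2.4
  R: 241/255 ≈ 0.945098 > 0.04045 → ((0.945098+0.055)/1.055)^2.4 ≈ 0.879622
  G: 45/255 ≈ 0.176471 > 0.04045 → ((0.176471+0.055)/1.055)^2.4 ≈ 0.026241
  B: 7/255 ≈ 0.027451 ≤ 0.04045 → 0.027451/12.92 ≈ 0.002125
R_lin = 0.879622, G_lin = 0.026241, B_lin = 0.002125
L = 0.2126×R + 0.7152×G + 0.0722×B
L = 0.2126×0.879622 + 0.7152×0.026241 + 0.0722×0.002125
L ≈ 0.205929


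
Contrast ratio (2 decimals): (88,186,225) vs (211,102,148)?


Linearize each sRGB channel c=v/255: c/12.92 if c ≤ 0.04045 else ((c+0.055)/1.055)^2.4
L = 0.2126×R_lin + 0.7152×G_lin + 0.0722×B_lin
Color 1 (88,186,225):
  R=88: 88/255≈0.3451 > 0.04045 → ((0.3451+0.055)/1.055)^2.4 ≈ 0.09759
  G=186: 186/255≈0.7294 > 0.04045 → ((0.7294+0.055)/1.055)^2.4 ≈ 0.49102
  B=225: 225/255≈0.8824 > 0.04045 → ((0.8824+0.055)/1.055)^2.4 ≈ 0.75294
  L1 = 0.2126×0.09759 + 0.7152×0.49102 + 0.0722×0.75294 ≈ 0.42629
Color 2 (211,102,148):
  R=211: 211/255≈0.8275 > 0.04045 → ((0.8275+0.055)/1.055)^2.4 ≈ 0.65141
  G=102: 102/255≈0.4000 > 0.04045 → ((0.4000+0.055)/1.055)^2.4 ≈ 0.13287
  B=148: 148/255≈0.5804 > 0.04045 → ((0.5804+0.055)/1.055)^2.4 ≈ 0.29614
  L2 = 0.2126×0.65141 + 0.7152×0.13287 + 0.0722×0.29614 ≈ 0.25490
Lighter = 0.42629, Darker = 0.25490
Ratio = (L_lighter + 0.05) / (L_darker + 0.05)
Ratio = (0.42629 + 0.05) / (0.25490 + 0.05) = 0.47629 / 0.30490 ≈ 1.5621
Ratio ≈ 1.56:1


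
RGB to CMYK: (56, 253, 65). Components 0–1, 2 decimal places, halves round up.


R'=56/255≈0.2196, G'=253/255≈0.9922, B'=65/255≈0.2549
K = 1 - max(R',G',B') = 1 - 253/255 = 2/255 = 0.00784… → 0.01
(1-R'-K)/(1-K) simplifies to (max-R)/max with max = 253:
C = (253-56)/253 = 197/253 = 0.77865… → 0.78
M = (253-253)/253 = 0/253 = 0 → 0.00
Y = (253-65)/253 = 188/253 = 0.74308… → 0.74
= CMYK(0.78, 0.00, 0.74, 0.01)


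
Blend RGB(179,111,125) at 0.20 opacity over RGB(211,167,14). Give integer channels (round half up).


C = α×F + (1-α)×B, with 1-α = 0.80
R: 0.20×179 + 0.80×211 = 35.80 + 168.80 = 204.60 → 205
G: 0.20×111 + 0.80×167 = 22.20 + 133.60 = 155.80 → 156
B: 0.20×125 + 0.80×14 = 25.00 + 11.20 = 36.20 → 36
= RGB(205, 156, 36)


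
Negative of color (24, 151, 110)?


Invert: (255-R, 255-G, 255-B)
R: 255-24 = 231
G: 255-151 = 104
B: 255-110 = 145
= RGB(231, 104, 145)


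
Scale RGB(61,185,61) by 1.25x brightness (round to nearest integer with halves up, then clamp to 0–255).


Multiply each channel by 1.25, round half up, clamp to [0, 255]
R: 61×1.25 = 76.25 → round → 76
G: 185×1.25 = 231.25 → round → 231
B: 61×1.25 = 76.25 → round → 76
= RGB(76, 231, 76)


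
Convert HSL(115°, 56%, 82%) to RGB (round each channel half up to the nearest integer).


H=115°, S=0.56, L=0.82
C = (1-|2L-1|)×S = (1-|0.64|)×0.56 = 0.2016
H' = H/60 = 115/60 ≈ 1.9167; X = C×(1-|H' mod 2 - 1|) = 0.0168
m = L - C/2 = 0.82 - 0.1008 = 0.7192
Sector ⌊H'⌋ = 1 → (R',G',B') = (0.0168, 0.2016, 0.0)
RGB = ((R'+m)×255, (G'+m)×255, (B'+m)×255) = (187.68, 234.804, 183.396)
Round half up → RGB(188, 235, 183)


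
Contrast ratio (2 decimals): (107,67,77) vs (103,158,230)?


Linearize each sRGB channel c=v/255: c/12.92 if c ≤ 0.04045 else ((c+0.055)/1.055)^2.4
L = 0.2126×R_lin + 0.7152×G_lin + 0.0722×B_lin
Color 1 (107,67,77):
  R=107: 107/255≈0.4196 > 0.04045 → ((0.4196+0.055)/1.055)^2.4 ≈ 0.14703
  G=67: 67/255≈0.2627 > 0.04045 → ((0.2627+0.055)/1.055)^2.4 ≈ 0.05613
  B=77: 77/255≈0.3020 > 0.04045 → ((0.3020+0.055)/1.055)^2.4 ≈ 0.07421
  L1 = 0.2126×0.14703 + 0.7152×0.05613 + 0.0722×0.07421 ≈ 0.07676
Color 2 (103,158,230):
  R=103: 103/255≈0.4039 > 0.04045 → ((0.4039+0.055)/1.055)^2.4 ≈ 0.13563
  G=158: 158/255≈0.6196 > 0.04045 → ((0.6196+0.055)/1.055)^2.4 ≈ 0.34191
  B=230: 230/255≈0.9020 > 0.04045 → ((0.9020+0.055)/1.055)^2.4 ≈ 0.79130
  L2 = 0.2126×0.13563 + 0.7152×0.34191 + 0.0722×0.79130 ≈ 0.33050
Lighter = 0.33050, Darker = 0.07676
Ratio = (L_lighter + 0.05) / (L_darker + 0.05)
Ratio = (0.33050 + 0.05) / (0.07676 + 0.05) = 0.38050 / 0.12676 ≈ 3.0018
Ratio ≈ 3.00:1


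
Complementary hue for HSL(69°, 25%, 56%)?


Complement = opposite side of color wheel = hue + 180°
H' = (69 + 180) mod 360 = 249°
S and L unchanged.
= HSL(249°, 25%, 56%)


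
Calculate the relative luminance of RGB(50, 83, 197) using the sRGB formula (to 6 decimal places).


Linearize each channel (sRGB transfer function): c = v/255; c_lin = c/12.92 if c ≤ 0.04045, else ((c+0.055)/1.055)^2.4
  R: 50/255 ≈ 0.196078 > 0.04045 → ((0.196078+0.055)/1.055)^2.4 ≈ 0.031896
  G: 83/255 ≈ 0.325490 > 0.04045 → ((0.325490+0.055)/1.055)^2.4 ≈ 0.086500
  B: 197/255 ≈ 0.772549 > 0.04045 → ((0.772549+0.055)/1.055)^2.4 ≈ 0.558340
R_lin = 0.031896, G_lin = 0.086500, B_lin = 0.558340
L = 0.2126×R + 0.7152×G + 0.0722×B
L = 0.2126×0.031896 + 0.7152×0.086500 + 0.0722×0.558340
L ≈ 0.108958


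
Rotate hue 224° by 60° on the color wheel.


New hue = (H + rotation) mod 360
New hue = (224 + 60) mod 360
= 284 mod 360
= 284°


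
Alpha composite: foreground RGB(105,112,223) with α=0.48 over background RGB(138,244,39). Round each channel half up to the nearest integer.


C = α×F + (1-α)×B, with 1-α = 0.52
R: 0.48×105 + 0.52×138 = 50.40 + 71.76 = 122.16 → 122
G: 0.48×112 + 0.52×244 = 53.76 + 126.88 = 180.64 → 181
B: 0.48×223 + 0.52×39 = 107.04 + 20.28 = 127.32 → 127
= RGB(122, 181, 127)


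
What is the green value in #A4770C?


Color: #A4770C
R = A4 = 164
G = 77 = 119
B = 0C = 12
Green = 119


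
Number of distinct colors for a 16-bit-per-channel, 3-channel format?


Total bits = 16 bits/channel × 3 channels = 48 bits
Distinct colors = 2^48
= 281,474,976,710,656 colors


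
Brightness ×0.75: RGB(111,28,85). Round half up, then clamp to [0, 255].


Multiply each channel by 0.75, round half up, clamp to [0, 255]
R: 111×0.75 = 83.25 → round → 83
G: 28×0.75 = 21
B: 85×0.75 = 63.75 → round → 64
= RGB(83, 21, 64)


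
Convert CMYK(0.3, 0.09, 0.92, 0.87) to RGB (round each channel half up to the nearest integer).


R = 255 × (1-C) × (1-K) = 255 × 0.70 × 0.13 = 23.205 → 23
G = 255 × (1-M) × (1-K) = 255 × 0.91 × 0.13 = 30.1665 → 30
B = 255 × (1-Y) × (1-K) = 255 × 0.08 × 0.13 = 2.652 → 3
= RGB(23, 30, 3)


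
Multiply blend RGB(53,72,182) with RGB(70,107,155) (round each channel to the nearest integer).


Multiply: C = A×B/255, rounded to nearest integer
R: 53×70/255 = 3710/255 ≈ 14.549 → 15
G: 72×107/255 = 7704/255 ≈ 30.212 → 30
B: 182×155/255 = 28210/255 ≈ 110.627 → 111
= RGB(15, 30, 111)


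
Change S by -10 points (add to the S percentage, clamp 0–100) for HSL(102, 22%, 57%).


Original S = 22%
Adjustment = -10 percentage points
New S = 22 + (-10) = 12
Clamp to [0, 100] → 12
= HSL(102°, 12%, 57%)


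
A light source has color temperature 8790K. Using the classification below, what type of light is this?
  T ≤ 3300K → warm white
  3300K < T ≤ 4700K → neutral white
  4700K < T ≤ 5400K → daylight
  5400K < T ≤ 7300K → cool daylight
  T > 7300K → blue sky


Temperature: 8790K
8790K > 7300K → blue sky
Classification: blue sky


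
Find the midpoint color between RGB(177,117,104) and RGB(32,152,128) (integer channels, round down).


Midpoint: each channel = ⌊(C₁+C₂)/2⌋
R: ⌊(177+32)/2⌋ = 104
G: ⌊(117+152)/2⌋ = 134
B: ⌊(104+128)/2⌋ = 116
= RGB(104, 134, 116)


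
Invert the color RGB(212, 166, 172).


Invert: (255-R, 255-G, 255-B)
R: 255-212 = 43
G: 255-166 = 89
B: 255-172 = 83
= RGB(43, 89, 83)


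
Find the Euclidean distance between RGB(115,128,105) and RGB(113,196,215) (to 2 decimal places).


d = √[(R₁-R₂)² + (G₁-G₂)² + (B₁-B₂)²]
d = √[(115-113)² + (128-196)² + (105-215)²]
d = √[4 + 4624 + 12100]
d = √16728
d ≈ 129.34


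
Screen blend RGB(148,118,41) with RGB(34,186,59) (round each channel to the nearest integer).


Screen: C = 255 - (255-A)×(255-B)/255, rounded to nearest integer
R: 255 - (255-148)×(255-34)/255 = 255 - 23647/255 ≈ 255 - 92.733 = 162.267 → 162
G: 255 - (255-118)×(255-186)/255 = 255 - 9453/255 ≈ 255 - 37.071 = 217.929 → 218
B: 255 - (255-41)×(255-59)/255 = 255 - 41944/255 ≈ 255 - 164.486 = 90.514 → 91
= RGB(162, 218, 91)


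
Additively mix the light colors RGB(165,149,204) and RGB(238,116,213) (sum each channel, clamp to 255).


Additive: each channel = min(255, C₁+C₂)
R: 165+238 = 403 → 255
G: 149+116 = 265 → 255
B: 204+213 = 417 → 255
= RGB(255, 255, 255)


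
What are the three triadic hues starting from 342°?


Triadic: equally spaced at 120° intervals
H1 = 342°
H2 = (342 + 120) mod 360 = 102°
H3 = (342 + 240) mod 360 = 222°
Triadic = 342°, 102°, 222°


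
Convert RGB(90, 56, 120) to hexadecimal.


R = 90 → 5A (hex)
G = 56 → 38 (hex)
B = 120 → 78 (hex)
Hex = #5A3878


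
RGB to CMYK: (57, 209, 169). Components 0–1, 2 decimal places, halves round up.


R'=57/255≈0.2235, G'=209/255≈0.8196, B'=169/255≈0.6627
K = 1 - max(R',G',B') = 1 - 209/255 = 46/255 = 0.18039… → 0.18
(1-R'-K)/(1-K) simplifies to (max-R)/max with max = 209:
C = (209-57)/209 = 152/209 = 0.72727… → 0.73
M = (209-209)/209 = 0/209 = 0 → 0.00
Y = (209-169)/209 = 40/209 = 0.19138… → 0.19
= CMYK(0.73, 0.00, 0.19, 0.18)


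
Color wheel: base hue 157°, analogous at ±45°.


Base hue: 157°
Left analog: (157 - 45) mod 360 = 112°
Right analog: (157 + 45) mod 360 = 202°
Analogous hues = 112° and 202°


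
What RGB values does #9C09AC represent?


9C → 156 (R)
09 → 9 (G)
AC → 172 (B)
= RGB(156, 9, 172)


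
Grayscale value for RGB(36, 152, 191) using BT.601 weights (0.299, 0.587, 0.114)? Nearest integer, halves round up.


Gray = 0.299×R + 0.587×G + 0.114×B
Gray = 0.299×36 + 0.587×152 + 0.114×191
Gray = 10.764 + 89.224 + 21.774
Gray = 121.762 → round half up → 122
Gray = 122


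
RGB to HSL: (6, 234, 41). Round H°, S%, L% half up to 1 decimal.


Normalize: R'=6/255≈0.0235, G'=234/255≈0.9176, B'=41/255≈0.1608
Max=234/255, Min=6/255, Δ=Max-Min=228/255
L = (Max+Min)/2 = (234+6)/510 = 240/510 = 0.47058… → L = 47.1%
L ≤ 0.5 → S = Δ/(Max+Min) = 228/(234+6) = 228/240 = 0.95 → S = 95.0%
(the 1/255 factors cancel in S and H, so raw channel differences can be used)
Max is G' → H = 60 × ((B-R)/Δ + 2) = 60 × ((41-6)/228 + 2)
  35/228 + 2 = 0.1535… + 2 = 2.1535…
  H = 60 × 2.1535… = 129.210…° → H = 129.2°
= HSL(129.2°, 95.0%, 47.1%)


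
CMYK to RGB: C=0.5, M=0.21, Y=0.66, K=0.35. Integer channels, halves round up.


R = 255 × (1-C) × (1-K) = 255 × 0.50 × 0.65 = 82.875 → 83
G = 255 × (1-M) × (1-K) = 255 × 0.79 × 0.65 = 130.9425 → 131
B = 255 × (1-Y) × (1-K) = 255 × 0.34 × 0.65 = 56.355 → 56
= RGB(83, 131, 56)


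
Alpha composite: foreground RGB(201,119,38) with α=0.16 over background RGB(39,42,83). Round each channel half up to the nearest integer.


C = α×F + (1-α)×B, with 1-α = 0.84
R: 0.16×201 + 0.84×39 = 32.16 + 32.76 = 64.92 → 65
G: 0.16×119 + 0.84×42 = 19.04 + 35.28 = 54.32 → 54
B: 0.16×38 + 0.84×83 = 6.08 + 69.72 = 75.80 → 76
= RGB(65, 54, 76)


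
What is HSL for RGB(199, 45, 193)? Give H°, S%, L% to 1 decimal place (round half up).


Normalize: R'=199/255≈0.7804, G'=45/255≈0.1765, B'=193/255≈0.7569
Max=199/255, Min=45/255, Δ=Max-Min=154/255
L = (Max+Min)/2 = (199+45)/510 = 244/510 = 0.47843… → L = 47.8%
L ≤ 0.5 → S = Δ/(Max+Min) = 154/(199+45) = 154/244 = 0.63114… → S = 63.1%
(the 1/255 factors cancel in S and H, so raw channel differences can be used)
Max is R' → H = 60 × (((G-B)/Δ) mod 6) = 60 × (((45-193)/154) mod 6)
  (-148)/154 = -0.9610…; negative, so add 6 → 5.0389…
  H = 60 × 5.0389… = 302.337…° → H = 302.3°
= HSL(302.3°, 63.1%, 47.8%)


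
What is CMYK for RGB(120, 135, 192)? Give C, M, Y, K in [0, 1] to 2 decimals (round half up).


R'=120/255≈0.4706, G'=135/255≈0.5294, B'=192/255≈0.7529
K = 1 - max(R',G',B') = 1 - 192/255 = 63/255 = 0.24705… → 0.25
(1-R'-K)/(1-K) simplifies to (max-R)/max with max = 192:
C = (192-120)/192 = 72/192 = 0.375 → 0.38
M = (192-135)/192 = 57/192 = 0.29687… → 0.30
Y = (192-192)/192 = 0/192 = 0 → 0.00
= CMYK(0.38, 0.30, 0.00, 0.25)


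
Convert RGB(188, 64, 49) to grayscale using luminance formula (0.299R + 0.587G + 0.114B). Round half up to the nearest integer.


Gray = 0.299×R + 0.587×G + 0.114×B
Gray = 0.299×188 + 0.587×64 + 0.114×49
Gray = 56.212 + 37.568 + 5.586
Gray = 99.366 → round half up → 99
Gray = 99


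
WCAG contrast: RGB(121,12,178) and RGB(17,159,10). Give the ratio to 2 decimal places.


Linearize each sRGB channel c=v/255: c/12.92 if c ≤ 0.04045 else ((c+0.055)/1.055)^2.4
L = 0.2126×R_lin + 0.7152×G_lin + 0.0722×B_lin
Color 1 (121,12,178):
  R=121: 121/255≈0.4745 > 0.04045 → ((0.4745+0.055)/1.055)^2.4 ≈ 0.19120
  G=12: 12/255≈0.0471 > 0.04045 → ((0.0471+0.055)/1.055)^2.4 ≈ 0.00368
  B=178: 178/255≈0.6980 > 0.04045 → ((0.6980+0.055)/1.055)^2.4 ≈ 0.44520
  L1 = 0.2126×0.19120 + 0.7152×0.00368 + 0.0722×0.44520 ≈ 0.07542
Color 2 (17,159,10):
  R=17: 17/255≈0.0667 > 0.04045 → ((0.0667+0.055)/1.055)^2.4 ≈ 0.00561
  G=159: 159/255≈0.6235 > 0.04045 → ((0.6235+0.055)/1.055)^2.4 ≈ 0.34670
  B=10: 10/255≈0.0392 ≤ 0.04045 → 0.0392/12.92 ≈ 0.00304
  L2 = 0.2126×0.00561 + 0.7152×0.34670 + 0.0722×0.00304 ≈ 0.24937
Lighter = 0.24937, Darker = 0.07542
Ratio = (L_lighter + 0.05) / (L_darker + 0.05)
Ratio = (0.24937 + 0.05) / (0.07542 + 0.05) = 0.29937 / 0.12542 ≈ 2.3869
Ratio ≈ 2.39:1


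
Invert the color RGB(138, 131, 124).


Invert: (255-R, 255-G, 255-B)
R: 255-138 = 117
G: 255-131 = 124
B: 255-124 = 131
= RGB(117, 124, 131)


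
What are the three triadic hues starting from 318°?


Triadic: equally spaced at 120° intervals
H1 = 318°
H2 = (318 + 120) mod 360 = 78°
H3 = (318 + 240) mod 360 = 198°
Triadic = 318°, 78°, 198°


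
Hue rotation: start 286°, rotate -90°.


New hue = (H + rotation) mod 360
New hue = (286 -90) mod 360
= 196 mod 360
= 196°


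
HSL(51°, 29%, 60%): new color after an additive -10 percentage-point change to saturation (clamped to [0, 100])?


Original S = 29%
Adjustment = -10 percentage points
New S = 29 + (-10) = 19
Clamp to [0, 100] → 19
= HSL(51°, 19%, 60%)


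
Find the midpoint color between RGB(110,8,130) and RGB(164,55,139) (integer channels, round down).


Midpoint: each channel = ⌊(C₁+C₂)/2⌋
R: ⌊(110+164)/2⌋ = 137
G: ⌊(8+55)/2⌋ = 31
B: ⌊(130+139)/2⌋ = 134
= RGB(137, 31, 134)


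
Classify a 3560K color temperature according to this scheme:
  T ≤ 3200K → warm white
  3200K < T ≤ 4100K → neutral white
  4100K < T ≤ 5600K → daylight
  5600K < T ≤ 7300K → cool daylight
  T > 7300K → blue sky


Temperature: 3560K
3200K < 3560K ≤ 4100K → neutral white
Classification: neutral white


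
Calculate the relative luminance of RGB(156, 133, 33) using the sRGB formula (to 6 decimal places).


Linearize each channel (sRGB transfer function): c = v/255; c_lin = c/12.92 if c ≤ 0.04045, else ((c+0.055)/1.055)^2.4
  R: 156/255 ≈ 0.611765 > 0.04045 → ((0.611765+0.055)/1.055)^2.4 ≈ 0.332452
  G: 133/255 ≈ 0.521569 > 0.04045 → ((0.521569+0.055)/1.055)^2.4 ≈ 0.234551
  B: 33/255 ≈ 0.129412 > 0.04045 → ((0.129412+0.055)/1.055)^2.4 ≈ 0.015209
R_lin = 0.332452, G_lin = 0.234551, B_lin = 0.015209
L = 0.2126×R + 0.7152×G + 0.0722×B
L = 0.2126×0.332452 + 0.7152×0.234551 + 0.0722×0.015209
L ≈ 0.239528


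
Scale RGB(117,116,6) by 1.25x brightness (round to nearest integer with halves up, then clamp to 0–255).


Multiply each channel by 1.25, round half up, clamp to [0, 255]
R: 117×1.25 = 146.25 → round → 146
G: 116×1.25 = 145
B: 6×1.25 = 7.5 → round → 8
= RGB(146, 145, 8)


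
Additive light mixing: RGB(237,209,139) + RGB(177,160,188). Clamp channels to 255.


Additive: each channel = min(255, C₁+C₂)
R: 237+177 = 414 → 255
G: 209+160 = 369 → 255
B: 139+188 = 327 → 255
= RGB(255, 255, 255)


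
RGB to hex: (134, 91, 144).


R = 134 → 86 (hex)
G = 91 → 5B (hex)
B = 144 → 90 (hex)
Hex = #865B90


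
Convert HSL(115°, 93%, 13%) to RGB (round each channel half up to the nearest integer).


H=115°, S=0.93, L=0.13
C = (1-|2L-1|)×S = (1-|-0.74|)×0.93 = 0.2418
H' = H/60 = 115/60 ≈ 1.9167; X = C×(1-|H' mod 2 - 1|) = 0.02015
m = L - C/2 = 0.13 - 0.1209 = 0.0091
Sector ⌊H'⌋ = 1 → (R',G',B') = (0.02015, 0.2418, 0.0)
RGB = ((R'+m)×255, (G'+m)×255, (B'+m)×255) = (7.45875, 63.9795, 2.3205)
Round half up → RGB(7, 64, 2)


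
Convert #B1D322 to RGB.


B1 → 177 (R)
D3 → 211 (G)
22 → 34 (B)
= RGB(177, 211, 34)


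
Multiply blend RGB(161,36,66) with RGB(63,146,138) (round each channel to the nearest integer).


Multiply: C = A×B/255, rounded to nearest integer
R: 161×63/255 = 10143/255 ≈ 39.776 → 40
G: 36×146/255 = 5256/255 ≈ 20.612 → 21
B: 66×138/255 = 9108/255 ≈ 35.718 → 36
= RGB(40, 21, 36)


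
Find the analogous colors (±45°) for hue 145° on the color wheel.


Base hue: 145°
Left analog: (145 - 45) mod 360 = 100°
Right analog: (145 + 45) mod 360 = 190°
Analogous hues = 100° and 190°


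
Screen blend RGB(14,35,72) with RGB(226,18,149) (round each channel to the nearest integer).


Screen: C = 255 - (255-A)×(255-B)/255, rounded to nearest integer
R: 255 - (255-14)×(255-226)/255 = 255 - 6989/255 ≈ 255 - 27.408 = 227.592 → 228
G: 255 - (255-35)×(255-18)/255 = 255 - 52140/255 ≈ 255 - 204.471 = 50.529 → 51
B: 255 - (255-72)×(255-149)/255 = 255 - 19398/255 ≈ 255 - 76.071 = 178.929 → 179
= RGB(228, 51, 179)


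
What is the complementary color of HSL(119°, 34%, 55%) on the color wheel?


Complement = opposite side of color wheel = hue + 180°
H' = (119 + 180) mod 360 = 299°
S and L unchanged.
= HSL(299°, 34%, 55%)


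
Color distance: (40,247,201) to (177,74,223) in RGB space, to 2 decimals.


d = √[(R₁-R₂)² + (G₁-G₂)² + (B₁-B₂)²]
d = √[(40-177)² + (247-74)² + (201-223)²]
d = √[18769 + 29929 + 484]
d = √49182
d ≈ 221.77


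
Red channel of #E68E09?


Color: #E68E09
R = E6 = 230
G = 8E = 142
B = 09 = 9
Red = 230


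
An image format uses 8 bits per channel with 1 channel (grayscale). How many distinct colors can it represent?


Total bits = 8 bits/channel × 1 channels = 8 bits
Distinct colors = 2^8
= 256 colors


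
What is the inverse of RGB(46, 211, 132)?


Invert: (255-R, 255-G, 255-B)
R: 255-46 = 209
G: 255-211 = 44
B: 255-132 = 123
= RGB(209, 44, 123)


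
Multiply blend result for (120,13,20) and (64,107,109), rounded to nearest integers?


Multiply: C = A×B/255, rounded to nearest integer
R: 120×64/255 = 7680/255 ≈ 30.118 → 30
G: 13×107/255 = 1391/255 ≈ 5.455 → 5
B: 20×109/255 = 2180/255 ≈ 8.549 → 9
= RGB(30, 5, 9)


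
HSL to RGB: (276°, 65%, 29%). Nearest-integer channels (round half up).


H=276°, S=0.65, L=0.29
C = (1-|2L-1|)×S = (1-|-0.42|)×0.65 = 0.377
H' = H/60 = 276/60 ≈ 4.6000; X = C×(1-|H' mod 2 - 1|) = 0.2262
m = L - C/2 = 0.29 - 0.1885 = 0.1015
Sector ⌊H'⌋ = 4 → (R',G',B') = (0.2262, 0.0, 0.377)
RGB = ((R'+m)×255, (G'+m)×255, (B'+m)×255) = (83.5635, 25.8825, 122.0175)
Round half up → RGB(84, 26, 122)


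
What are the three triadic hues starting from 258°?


Triadic: equally spaced at 120° intervals
H1 = 258°
H2 = (258 + 120) mod 360 = 18°
H3 = (258 + 240) mod 360 = 138°
Triadic = 258°, 18°, 138°


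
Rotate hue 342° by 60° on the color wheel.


New hue = (H + rotation) mod 360
New hue = (342 + 60) mod 360
= 402 mod 360
= 42°


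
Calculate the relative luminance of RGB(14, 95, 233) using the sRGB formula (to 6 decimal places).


Linearize each channel (sRGB transfer function): c = v/255; c_lin = c/12.92 if c ≤ 0.04045, else ((c+0.055)/1.055)^2.4
  R: 14/255 ≈ 0.054902 > 0.04045 → ((0.054902+0.055)/1.055)^2.4 ≈ 0.004391
  G: 95/255 ≈ 0.372549 > 0.04045 → ((0.372549+0.055)/1.055)^2.4 ≈ 0.114435
  B: 233/255 ≈ 0.913725 > 0.04045 → ((0.913725+0.055)/1.055)^2.4 ≈ 0.814847
R_lin = 0.004391, G_lin = 0.114435, B_lin = 0.814847
L = 0.2126×R + 0.7152×G + 0.0722×B
L = 0.2126×0.004391 + 0.7152×0.114435 + 0.0722×0.814847
L ≈ 0.141610
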